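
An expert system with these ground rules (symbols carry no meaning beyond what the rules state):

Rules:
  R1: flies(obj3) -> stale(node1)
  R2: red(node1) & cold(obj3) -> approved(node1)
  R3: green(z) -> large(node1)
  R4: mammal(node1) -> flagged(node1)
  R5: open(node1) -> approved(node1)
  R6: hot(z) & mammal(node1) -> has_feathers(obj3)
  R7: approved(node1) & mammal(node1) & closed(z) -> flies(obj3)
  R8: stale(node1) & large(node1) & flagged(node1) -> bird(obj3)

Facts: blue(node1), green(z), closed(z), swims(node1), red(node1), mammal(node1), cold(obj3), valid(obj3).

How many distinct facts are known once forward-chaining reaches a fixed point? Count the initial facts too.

14

[1] R2 [red(node1) & cold(obj3) -> approved(node1)]; R3 [green(z) -> large(node1)]; R4 [mammal(node1) -> flagged(node1)]. ⇒ new: approved(node1), large(node1), flagged(node1).
[2] R7 [approved(node1) & mammal(node1) & closed(z) -> flies(obj3)]. ⇒ new: flies(obj3).
[3] R1 [flies(obj3) -> stale(node1)]. ⇒ new: stale(node1).
[4] R8 [stale(node1) & large(node1) & flagged(node1) -> bird(obj3)]. ⇒ new: bird(obj3).
Closure: {approved(node1), bird(obj3), blue(node1), closed(z), cold(obj3), flagged(node1), flies(obj3), green(z), large(node1), mammal(node1), red(node1), stale(node1), swims(node1), valid(obj3)} — 14 facts.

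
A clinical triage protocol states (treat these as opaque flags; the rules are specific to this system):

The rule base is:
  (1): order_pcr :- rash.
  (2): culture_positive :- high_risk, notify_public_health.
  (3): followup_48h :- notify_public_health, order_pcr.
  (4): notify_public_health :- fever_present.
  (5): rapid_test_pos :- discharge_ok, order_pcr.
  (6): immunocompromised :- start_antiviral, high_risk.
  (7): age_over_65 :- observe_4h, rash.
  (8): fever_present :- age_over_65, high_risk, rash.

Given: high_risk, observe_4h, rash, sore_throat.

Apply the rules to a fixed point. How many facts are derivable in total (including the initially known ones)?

Round 1 fires (1), (7), giving order_pcr, age_over_65.
Round 2 fires (8), giving fever_present.
Round 3 fires (4), giving notify_public_health.
Round 4 fires (2), (3), giving culture_positive, followup_48h.
Closure: {age_over_65, culture_positive, fever_present, followup_48h, high_risk, notify_public_health, observe_4h, order_pcr, rash, sore_throat} — 10 facts.

10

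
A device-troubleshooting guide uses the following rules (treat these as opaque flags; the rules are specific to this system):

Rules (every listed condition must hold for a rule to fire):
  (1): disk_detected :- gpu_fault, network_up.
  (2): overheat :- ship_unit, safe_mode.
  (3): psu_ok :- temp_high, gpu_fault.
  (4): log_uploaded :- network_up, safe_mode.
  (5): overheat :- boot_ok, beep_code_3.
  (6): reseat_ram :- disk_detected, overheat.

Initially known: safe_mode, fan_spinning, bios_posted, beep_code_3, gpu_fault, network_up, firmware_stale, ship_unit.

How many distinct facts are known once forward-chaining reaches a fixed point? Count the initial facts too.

Round 1: (1) [disk_detected :- gpu_fault, network_up.]; (2) [overheat :- ship_unit, safe_mode.]; (4) [log_uploaded :- network_up, safe_mode.]. New: disk_detected, overheat, log_uploaded.
Round 2: (6) [reseat_ram :- disk_detected, overheat.]. New: reseat_ram.
Closure: {beep_code_3, bios_posted, disk_detected, fan_spinning, firmware_stale, gpu_fault, log_uploaded, network_up, overheat, reseat_ram, safe_mode, ship_unit} — 12 facts.

12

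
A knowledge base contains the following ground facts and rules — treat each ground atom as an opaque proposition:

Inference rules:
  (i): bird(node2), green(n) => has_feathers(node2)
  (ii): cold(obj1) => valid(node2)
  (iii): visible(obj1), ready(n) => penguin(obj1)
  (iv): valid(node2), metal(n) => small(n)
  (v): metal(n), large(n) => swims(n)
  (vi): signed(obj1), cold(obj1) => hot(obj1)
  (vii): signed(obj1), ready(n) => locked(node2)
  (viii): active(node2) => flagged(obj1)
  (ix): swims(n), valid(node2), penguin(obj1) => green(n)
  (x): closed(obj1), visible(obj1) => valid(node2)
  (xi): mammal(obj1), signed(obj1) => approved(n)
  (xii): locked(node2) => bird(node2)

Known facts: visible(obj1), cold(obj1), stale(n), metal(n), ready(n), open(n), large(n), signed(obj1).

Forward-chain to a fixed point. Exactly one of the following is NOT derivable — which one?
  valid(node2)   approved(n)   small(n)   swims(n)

approved(n)

Round 1: (ii) [cold(obj1) => valid(node2)]; (iii) [visible(obj1), ready(n) => penguin(obj1)]; (v) [metal(n), large(n) => swims(n)]; (vi) [signed(obj1), cold(obj1) => hot(obj1)]; (vii) [signed(obj1), ready(n) => locked(node2)]. New: valid(node2), penguin(obj1), swims(n), hot(obj1), locked(node2).
Round 2: (iv) [valid(node2), metal(n) => small(n)]; (ix) [swims(n), valid(node2), penguin(obj1) => green(n)]; (xii) [locked(node2) => bird(node2)]. New: small(n), green(n), bird(node2).
Round 3: (i) [bird(node2), green(n) => has_feathers(node2)]. New: has_feathers(node2).
Derived: swims(n) (round 1), valid(node2) (round 1), small(n) (round 2). approved(n) never appears in any round.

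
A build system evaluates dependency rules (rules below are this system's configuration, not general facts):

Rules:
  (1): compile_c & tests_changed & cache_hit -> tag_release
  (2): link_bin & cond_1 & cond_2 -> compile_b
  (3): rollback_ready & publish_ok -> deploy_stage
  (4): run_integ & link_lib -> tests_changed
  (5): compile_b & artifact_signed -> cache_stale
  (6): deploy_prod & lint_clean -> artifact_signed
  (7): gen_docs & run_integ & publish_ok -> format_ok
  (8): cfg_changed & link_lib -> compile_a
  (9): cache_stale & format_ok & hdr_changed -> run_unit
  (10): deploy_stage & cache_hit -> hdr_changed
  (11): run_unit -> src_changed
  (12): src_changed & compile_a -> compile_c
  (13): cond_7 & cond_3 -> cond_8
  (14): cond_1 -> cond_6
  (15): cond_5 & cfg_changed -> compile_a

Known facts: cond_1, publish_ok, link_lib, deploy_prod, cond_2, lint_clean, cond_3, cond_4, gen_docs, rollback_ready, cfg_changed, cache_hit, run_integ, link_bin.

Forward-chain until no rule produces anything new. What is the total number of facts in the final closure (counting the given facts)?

27

Round 1: (2) [link_bin & cond_1 & cond_2 -> compile_b]; (3) [rollback_ready & publish_ok -> deploy_stage]; (4) [run_integ & link_lib -> tests_changed]; (6) [deploy_prod & lint_clean -> artifact_signed]; (7) [gen_docs & run_integ & publish_ok -> format_ok]; (8) [cfg_changed & link_lib -> compile_a]; (14) [cond_1 -> cond_6]. Adds compile_b, deploy_stage, tests_changed, artifact_signed, format_ok, compile_a, cond_6.
Round 2: (5) [compile_b & artifact_signed -> cache_stale]; (10) [deploy_stage & cache_hit -> hdr_changed]. Adds cache_stale, hdr_changed.
Round 3: (9) [cache_stale & format_ok & hdr_changed -> run_unit]. Adds run_unit.
Round 4: (11) [run_unit -> src_changed]. Adds src_changed.
Round 5: (12) [src_changed & compile_a -> compile_c]. Adds compile_c.
Round 6: (1) [compile_c & tests_changed & cache_hit -> tag_release]. Adds tag_release.
Closure: {artifact_signed, cache_hit, cache_stale, cfg_changed, compile_a, compile_b, compile_c, cond_1, cond_2, cond_3, cond_4, cond_6, deploy_prod, deploy_stage, format_ok, gen_docs, hdr_changed, link_bin, link_lib, lint_clean, publish_ok, rollback_ready, run_integ, run_unit, src_changed, tag_release, tests_changed} — 27 facts.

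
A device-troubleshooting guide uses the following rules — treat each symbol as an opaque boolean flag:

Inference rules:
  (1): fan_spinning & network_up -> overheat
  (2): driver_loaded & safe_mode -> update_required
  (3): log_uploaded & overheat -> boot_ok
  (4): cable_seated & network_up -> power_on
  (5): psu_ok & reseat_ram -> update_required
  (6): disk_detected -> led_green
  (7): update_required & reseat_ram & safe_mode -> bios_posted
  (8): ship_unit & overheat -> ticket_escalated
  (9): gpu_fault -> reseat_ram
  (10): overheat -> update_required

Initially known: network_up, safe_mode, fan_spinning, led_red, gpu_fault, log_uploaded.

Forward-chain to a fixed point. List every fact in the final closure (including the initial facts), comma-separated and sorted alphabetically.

Round 1: (1) [fan_spinning & network_up -> overheat]; (9) [gpu_fault -> reseat_ram]. New: overheat, reseat_ram.
Round 2: (3) [log_uploaded & overheat -> boot_ok]; (10) [overheat -> update_required]. New: boot_ok, update_required.
Round 3: (7) [update_required & reseat_ram & safe_mode -> bios_posted]. New: bios_posted.

bios_posted, boot_ok, fan_spinning, gpu_fault, led_red, log_uploaded, network_up, overheat, reseat_ram, safe_mode, update_required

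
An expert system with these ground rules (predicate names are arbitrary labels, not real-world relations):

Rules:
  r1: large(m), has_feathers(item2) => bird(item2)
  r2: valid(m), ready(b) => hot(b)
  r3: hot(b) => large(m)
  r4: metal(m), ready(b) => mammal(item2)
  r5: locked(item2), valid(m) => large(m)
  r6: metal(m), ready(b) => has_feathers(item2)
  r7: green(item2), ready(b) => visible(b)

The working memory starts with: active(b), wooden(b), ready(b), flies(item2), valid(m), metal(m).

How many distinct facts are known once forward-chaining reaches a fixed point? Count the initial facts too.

11

[1] r2 [valid(m), ready(b) => hot(b)]; r4 [metal(m), ready(b) => mammal(item2)]; r6 [metal(m), ready(b) => has_feathers(item2)]. ⇒ new: hot(b), mammal(item2), has_feathers(item2).
[2] r3 [hot(b) => large(m)]. ⇒ new: large(m).
[3] r1 [large(m), has_feathers(item2) => bird(item2)]. ⇒ new: bird(item2).
Closure: {active(b), bird(item2), flies(item2), has_feathers(item2), hot(b), large(m), mammal(item2), metal(m), ready(b), valid(m), wooden(b)} — 11 facts.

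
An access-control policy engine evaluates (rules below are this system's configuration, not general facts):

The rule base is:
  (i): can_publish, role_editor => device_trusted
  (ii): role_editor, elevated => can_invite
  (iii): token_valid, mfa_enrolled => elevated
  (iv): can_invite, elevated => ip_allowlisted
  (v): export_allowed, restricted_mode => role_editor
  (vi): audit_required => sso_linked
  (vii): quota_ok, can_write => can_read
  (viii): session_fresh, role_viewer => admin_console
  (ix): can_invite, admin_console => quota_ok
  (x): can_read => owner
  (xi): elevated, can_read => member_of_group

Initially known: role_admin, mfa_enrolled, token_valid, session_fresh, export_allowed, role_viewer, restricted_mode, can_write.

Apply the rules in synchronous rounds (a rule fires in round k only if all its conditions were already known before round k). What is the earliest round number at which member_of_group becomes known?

5

Round 1: (iii) [token_valid, mfa_enrolled => elevated]; (v) [export_allowed, restricted_mode => role_editor]; (viii) [session_fresh, role_viewer => admin_console]. New: elevated, role_editor, admin_console.
Round 2: (ii) [role_editor, elevated => can_invite]. New: can_invite.
Round 3: (iv) [can_invite, elevated => ip_allowlisted]; (ix) [can_invite, admin_console => quota_ok]. New: ip_allowlisted, quota_ok.
Round 4: (vii) [quota_ok, can_write => can_read]. New: can_read.
Round 5: (x) [can_read => owner]; (xi) [elevated, can_read => member_of_group]. New: owner, member_of_group.
member_of_group first appears in round 5.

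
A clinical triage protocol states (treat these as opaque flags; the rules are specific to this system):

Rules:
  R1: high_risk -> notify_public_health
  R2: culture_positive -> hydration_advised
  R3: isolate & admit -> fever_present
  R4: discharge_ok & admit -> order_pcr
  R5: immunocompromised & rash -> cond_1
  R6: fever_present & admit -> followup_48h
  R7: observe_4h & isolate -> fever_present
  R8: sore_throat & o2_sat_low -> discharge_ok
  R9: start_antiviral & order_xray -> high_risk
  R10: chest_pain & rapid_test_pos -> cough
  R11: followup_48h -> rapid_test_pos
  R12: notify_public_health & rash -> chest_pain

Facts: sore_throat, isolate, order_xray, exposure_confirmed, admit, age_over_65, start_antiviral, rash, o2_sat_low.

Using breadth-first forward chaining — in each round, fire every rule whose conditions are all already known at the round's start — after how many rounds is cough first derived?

4

Round 1 — R3, R8, R9, derive fever_present, discharge_ok, high_risk.
Round 2 — R1, R4, R6, derive notify_public_health, order_pcr, followup_48h.
Round 3 — R11, R12, derive rapid_test_pos, chest_pain.
Round 4 — R10, derive cough.
cough first appears in round 4.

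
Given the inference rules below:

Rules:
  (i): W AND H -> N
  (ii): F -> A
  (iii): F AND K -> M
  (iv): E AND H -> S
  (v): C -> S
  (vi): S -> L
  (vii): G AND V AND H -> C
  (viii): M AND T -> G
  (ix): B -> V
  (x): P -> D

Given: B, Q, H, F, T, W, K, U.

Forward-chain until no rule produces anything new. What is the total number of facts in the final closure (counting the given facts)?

Round 1 — (i), (ii), (iii), (ix), derive N, A, M, V.
Round 2 — (viii), derive G.
Round 3 — (vii), derive C.
Round 4 — (v), derive S.
Round 5 — (vi), derive L.
Closure: {A, B, C, F, G, H, K, L, M, N, Q, S, T, U, V, W} — 16 facts.

16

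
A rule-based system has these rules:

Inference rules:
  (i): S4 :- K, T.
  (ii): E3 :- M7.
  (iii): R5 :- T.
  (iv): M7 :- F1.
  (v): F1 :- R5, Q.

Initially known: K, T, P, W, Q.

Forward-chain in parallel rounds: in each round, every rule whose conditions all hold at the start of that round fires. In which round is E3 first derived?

Round 1: (i) [S4 :- K, T.]; (iii) [R5 :- T.]. Adds S4, R5.
Round 2: (v) [F1 :- R5, Q.]. Adds F1.
Round 3: (iv) [M7 :- F1.]. Adds M7.
Round 4: (ii) [E3 :- M7.]. Adds E3.
E3 first appears in round 4.

4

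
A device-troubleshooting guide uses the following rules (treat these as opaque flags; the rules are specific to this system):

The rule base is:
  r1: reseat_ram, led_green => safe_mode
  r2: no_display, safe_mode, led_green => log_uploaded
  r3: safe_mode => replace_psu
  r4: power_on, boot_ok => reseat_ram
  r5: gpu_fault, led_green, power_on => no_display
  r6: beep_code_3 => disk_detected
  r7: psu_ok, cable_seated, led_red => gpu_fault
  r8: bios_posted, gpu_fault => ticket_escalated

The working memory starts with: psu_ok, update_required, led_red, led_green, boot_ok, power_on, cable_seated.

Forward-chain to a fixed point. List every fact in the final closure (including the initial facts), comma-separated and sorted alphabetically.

boot_ok, cable_seated, gpu_fault, led_green, led_red, log_uploaded, no_display, power_on, psu_ok, replace_psu, reseat_ram, safe_mode, update_required

[1] r4 [power_on, boot_ok => reseat_ram]; r7 [psu_ok, cable_seated, led_red => gpu_fault]. ⇒ new: reseat_ram, gpu_fault.
[2] r1 [reseat_ram, led_green => safe_mode]; r5 [gpu_fault, led_green, power_on => no_display]. ⇒ new: safe_mode, no_display.
[3] r2 [no_display, safe_mode, led_green => log_uploaded]; r3 [safe_mode => replace_psu]. ⇒ new: log_uploaded, replace_psu.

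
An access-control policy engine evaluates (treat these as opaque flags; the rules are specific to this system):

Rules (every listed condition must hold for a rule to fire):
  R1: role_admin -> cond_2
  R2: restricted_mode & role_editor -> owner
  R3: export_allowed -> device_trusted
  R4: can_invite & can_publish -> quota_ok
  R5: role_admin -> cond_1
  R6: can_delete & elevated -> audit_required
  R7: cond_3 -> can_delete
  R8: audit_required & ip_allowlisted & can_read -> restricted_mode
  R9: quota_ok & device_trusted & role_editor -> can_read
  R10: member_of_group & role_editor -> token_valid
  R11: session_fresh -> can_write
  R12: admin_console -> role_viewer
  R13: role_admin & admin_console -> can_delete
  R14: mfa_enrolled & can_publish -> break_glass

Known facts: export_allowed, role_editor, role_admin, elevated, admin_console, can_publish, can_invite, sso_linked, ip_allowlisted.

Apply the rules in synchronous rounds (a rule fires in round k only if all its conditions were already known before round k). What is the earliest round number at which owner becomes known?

[1] R1 [role_admin -> cond_2]; R3 [export_allowed -> device_trusted]; R4 [can_invite & can_publish -> quota_ok]; R5 [role_admin -> cond_1]; R12 [admin_console -> role_viewer]; R13 [role_admin & admin_console -> can_delete]. ⇒ new: cond_2, device_trusted, quota_ok, cond_1, role_viewer, can_delete.
[2] R6 [can_delete & elevated -> audit_required]; R9 [quota_ok & device_trusted & role_editor -> can_read]. ⇒ new: audit_required, can_read.
[3] R8 [audit_required & ip_allowlisted & can_read -> restricted_mode]. ⇒ new: restricted_mode.
[4] R2 [restricted_mode & role_editor -> owner]. ⇒ new: owner.
owner first appears in round 4.

4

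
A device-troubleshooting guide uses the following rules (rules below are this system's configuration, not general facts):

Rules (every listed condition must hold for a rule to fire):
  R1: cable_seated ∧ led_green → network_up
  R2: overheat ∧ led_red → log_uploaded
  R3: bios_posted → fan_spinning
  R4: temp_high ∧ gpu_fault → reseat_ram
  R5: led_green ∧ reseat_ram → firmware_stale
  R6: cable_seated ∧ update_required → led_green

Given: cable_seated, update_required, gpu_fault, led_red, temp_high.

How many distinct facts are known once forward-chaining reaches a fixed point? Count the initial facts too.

9

[1] R4 [temp_high ∧ gpu_fault → reseat_ram]; R6 [cable_seated ∧ update_required → led_green]. ⇒ new: reseat_ram, led_green.
[2] R1 [cable_seated ∧ led_green → network_up]; R5 [led_green ∧ reseat_ram → firmware_stale]. ⇒ new: network_up, firmware_stale.
Closure: {cable_seated, firmware_stale, gpu_fault, led_green, led_red, network_up, reseat_ram, temp_high, update_required} — 9 facts.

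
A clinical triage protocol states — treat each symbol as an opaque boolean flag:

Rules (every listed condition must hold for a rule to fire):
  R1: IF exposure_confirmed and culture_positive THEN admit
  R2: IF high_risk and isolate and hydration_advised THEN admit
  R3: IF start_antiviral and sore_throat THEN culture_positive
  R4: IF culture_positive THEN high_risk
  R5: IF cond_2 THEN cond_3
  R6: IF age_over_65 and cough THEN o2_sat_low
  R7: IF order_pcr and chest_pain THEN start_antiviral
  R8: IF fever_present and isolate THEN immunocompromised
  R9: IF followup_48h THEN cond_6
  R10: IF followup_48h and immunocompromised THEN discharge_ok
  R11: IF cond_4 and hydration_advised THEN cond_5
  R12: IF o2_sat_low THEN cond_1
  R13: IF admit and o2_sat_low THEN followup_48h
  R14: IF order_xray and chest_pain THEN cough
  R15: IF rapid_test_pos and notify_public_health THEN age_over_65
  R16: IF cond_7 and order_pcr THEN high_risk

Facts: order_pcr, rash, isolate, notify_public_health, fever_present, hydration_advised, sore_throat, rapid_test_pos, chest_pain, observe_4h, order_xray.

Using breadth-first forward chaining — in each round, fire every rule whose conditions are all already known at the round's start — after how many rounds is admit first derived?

Round 1: R7 [IF order_pcr and chest_pain THEN start_antiviral]; R8 [IF fever_present and isolate THEN immunocompromised]; R14 [IF order_xray and chest_pain THEN cough]; R15 [IF rapid_test_pos and notify_public_health THEN age_over_65]. Adds start_antiviral, immunocompromised, cough, age_over_65.
Round 2: R3 [IF start_antiviral and sore_throat THEN culture_positive]; R6 [IF age_over_65 and cough THEN o2_sat_low]. Adds culture_positive, o2_sat_low.
Round 3: R4 [IF culture_positive THEN high_risk]; R12 [IF o2_sat_low THEN cond_1]. Adds high_risk, cond_1.
Round 4: R2 [IF high_risk and isolate and hydration_advised THEN admit]. Adds admit.
admit first appears in round 4.

4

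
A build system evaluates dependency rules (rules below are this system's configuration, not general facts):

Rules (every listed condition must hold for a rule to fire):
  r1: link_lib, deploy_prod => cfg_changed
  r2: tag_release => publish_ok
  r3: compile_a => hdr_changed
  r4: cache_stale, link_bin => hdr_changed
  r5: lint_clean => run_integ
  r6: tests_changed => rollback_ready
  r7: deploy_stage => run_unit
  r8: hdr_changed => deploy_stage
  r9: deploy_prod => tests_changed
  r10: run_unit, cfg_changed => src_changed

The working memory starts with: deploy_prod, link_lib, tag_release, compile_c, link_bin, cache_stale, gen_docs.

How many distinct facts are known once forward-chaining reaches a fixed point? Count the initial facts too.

15

Round 1: r1 [link_lib, deploy_prod => cfg_changed]; r2 [tag_release => publish_ok]; r4 [cache_stale, link_bin => hdr_changed]; r9 [deploy_prod => tests_changed]. New: cfg_changed, publish_ok, hdr_changed, tests_changed.
Round 2: r6 [tests_changed => rollback_ready]; r8 [hdr_changed => deploy_stage]. New: rollback_ready, deploy_stage.
Round 3: r7 [deploy_stage => run_unit]. New: run_unit.
Round 4: r10 [run_unit, cfg_changed => src_changed]. New: src_changed.
Closure: {cache_stale, cfg_changed, compile_c, deploy_prod, deploy_stage, gen_docs, hdr_changed, link_bin, link_lib, publish_ok, rollback_ready, run_unit, src_changed, tag_release, tests_changed} — 15 facts.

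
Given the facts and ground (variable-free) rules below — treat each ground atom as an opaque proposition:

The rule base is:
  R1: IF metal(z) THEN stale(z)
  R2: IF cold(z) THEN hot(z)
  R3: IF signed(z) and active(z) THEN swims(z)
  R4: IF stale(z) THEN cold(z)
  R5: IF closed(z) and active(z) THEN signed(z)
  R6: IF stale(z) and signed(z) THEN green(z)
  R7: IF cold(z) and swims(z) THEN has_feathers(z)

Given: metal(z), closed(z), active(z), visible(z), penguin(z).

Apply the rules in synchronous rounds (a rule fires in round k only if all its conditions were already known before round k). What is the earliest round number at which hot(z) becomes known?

3

Round 1 — R1, R5, derive stale(z), signed(z).
Round 2 — R3, R4, R6, derive swims(z), cold(z), green(z).
Round 3 — R2, R7, derive hot(z), has_feathers(z).
hot(z) first appears in round 3.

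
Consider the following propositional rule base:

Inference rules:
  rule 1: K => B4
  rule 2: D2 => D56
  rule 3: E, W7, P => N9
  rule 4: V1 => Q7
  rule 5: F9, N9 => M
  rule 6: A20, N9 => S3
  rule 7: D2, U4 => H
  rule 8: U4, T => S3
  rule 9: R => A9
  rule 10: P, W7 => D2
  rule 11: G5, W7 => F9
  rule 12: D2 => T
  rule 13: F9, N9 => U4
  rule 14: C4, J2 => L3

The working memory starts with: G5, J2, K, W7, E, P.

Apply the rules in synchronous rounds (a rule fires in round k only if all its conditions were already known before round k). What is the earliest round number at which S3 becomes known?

3

Round 1 fires rule 1, rule 3, rule 10, rule 11, giving B4, N9, D2, F9.
Round 2 fires rule 2, rule 5, rule 12, rule 13, giving D56, M, T, U4.
Round 3 fires rule 7, rule 8, giving H, S3.
S3 first appears in round 3.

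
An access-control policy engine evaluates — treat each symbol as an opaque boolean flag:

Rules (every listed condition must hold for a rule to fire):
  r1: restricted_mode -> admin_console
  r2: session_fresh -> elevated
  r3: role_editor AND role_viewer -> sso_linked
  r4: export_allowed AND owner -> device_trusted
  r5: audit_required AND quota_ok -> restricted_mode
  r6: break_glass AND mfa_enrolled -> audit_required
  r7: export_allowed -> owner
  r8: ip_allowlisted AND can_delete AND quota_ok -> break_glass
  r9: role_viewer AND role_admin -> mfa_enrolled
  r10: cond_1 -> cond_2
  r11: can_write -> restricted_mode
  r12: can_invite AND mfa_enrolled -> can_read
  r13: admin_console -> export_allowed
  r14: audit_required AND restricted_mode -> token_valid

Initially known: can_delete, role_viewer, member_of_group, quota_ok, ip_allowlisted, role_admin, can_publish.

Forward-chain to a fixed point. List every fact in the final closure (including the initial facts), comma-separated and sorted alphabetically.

admin_console, audit_required, break_glass, can_delete, can_publish, device_trusted, export_allowed, ip_allowlisted, member_of_group, mfa_enrolled, owner, quota_ok, restricted_mode, role_admin, role_viewer, token_valid

Round 1: r8 [ip_allowlisted AND can_delete AND quota_ok -> break_glass]; r9 [role_viewer AND role_admin -> mfa_enrolled]. Adds break_glass, mfa_enrolled.
Round 2: r6 [break_glass AND mfa_enrolled -> audit_required]. Adds audit_required.
Round 3: r5 [audit_required AND quota_ok -> restricted_mode]. Adds restricted_mode.
Round 4: r1 [restricted_mode -> admin_console]; r14 [audit_required AND restricted_mode -> token_valid]. Adds admin_console, token_valid.
Round 5: r13 [admin_console -> export_allowed]. Adds export_allowed.
Round 6: r7 [export_allowed -> owner]. Adds owner.
Round 7: r4 [export_allowed AND owner -> device_trusted]. Adds device_trusted.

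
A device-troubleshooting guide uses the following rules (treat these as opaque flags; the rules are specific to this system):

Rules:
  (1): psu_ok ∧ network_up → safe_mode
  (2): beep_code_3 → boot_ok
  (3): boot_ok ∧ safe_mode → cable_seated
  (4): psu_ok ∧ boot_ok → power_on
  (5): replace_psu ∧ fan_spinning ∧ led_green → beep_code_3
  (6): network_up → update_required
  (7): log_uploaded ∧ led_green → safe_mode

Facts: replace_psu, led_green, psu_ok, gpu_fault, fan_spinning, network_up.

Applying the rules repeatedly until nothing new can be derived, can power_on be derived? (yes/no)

yes

[1] (1) [psu_ok ∧ network_up → safe_mode]; (5) [replace_psu ∧ fan_spinning ∧ led_green → beep_code_3]; (6) [network_up → update_required]. ⇒ new: safe_mode, beep_code_3, update_required.
[2] (2) [beep_code_3 → boot_ok]. ⇒ new: boot_ok.
[3] (3) [boot_ok ∧ safe_mode → cable_seated]; (4) [psu_ok ∧ boot_ok → power_on]. ⇒ new: cable_seated, power_on.
power_on appears in round 3, so it is derivable.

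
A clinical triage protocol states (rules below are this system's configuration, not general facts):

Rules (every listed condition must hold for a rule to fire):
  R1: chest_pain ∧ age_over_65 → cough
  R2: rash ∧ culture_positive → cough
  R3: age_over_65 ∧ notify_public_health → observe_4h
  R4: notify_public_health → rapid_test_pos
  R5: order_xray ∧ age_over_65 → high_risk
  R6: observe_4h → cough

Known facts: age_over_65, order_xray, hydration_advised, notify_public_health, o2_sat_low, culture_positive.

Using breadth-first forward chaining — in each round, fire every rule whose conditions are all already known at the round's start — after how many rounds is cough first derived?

Round 1 fires R3, R4, R5, giving observe_4h, rapid_test_pos, high_risk.
Round 2 fires R6, giving cough.
cough first appears in round 2.

2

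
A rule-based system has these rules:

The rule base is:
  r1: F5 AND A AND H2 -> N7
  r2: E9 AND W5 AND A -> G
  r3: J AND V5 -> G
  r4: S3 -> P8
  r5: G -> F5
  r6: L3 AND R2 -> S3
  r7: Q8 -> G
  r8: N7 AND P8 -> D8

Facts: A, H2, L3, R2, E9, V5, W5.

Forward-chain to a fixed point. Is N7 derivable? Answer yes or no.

[1] r2 [E9 AND W5 AND A -> G]; r6 [L3 AND R2 -> S3]. ⇒ new: G, S3.
[2] r4 [S3 -> P8]; r5 [G -> F5]. ⇒ new: P8, F5.
[3] r1 [F5 AND A AND H2 -> N7]. ⇒ new: N7.
[4] r8 [N7 AND P8 -> D8]. ⇒ new: D8.
N7 appears in round 3, so it is derivable.

yes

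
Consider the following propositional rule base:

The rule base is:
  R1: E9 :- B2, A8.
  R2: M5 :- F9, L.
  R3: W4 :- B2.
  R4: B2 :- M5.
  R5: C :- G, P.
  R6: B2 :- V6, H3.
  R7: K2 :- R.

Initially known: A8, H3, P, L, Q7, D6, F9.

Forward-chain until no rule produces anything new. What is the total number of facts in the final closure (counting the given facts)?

11

Round 1 fires R2, giving M5.
Round 2 fires R4, giving B2.
Round 3 fires R1, R3, giving E9, W4.
Closure: {A8, B2, D6, E9, F9, H3, L, M5, P, Q7, W4} — 11 facts.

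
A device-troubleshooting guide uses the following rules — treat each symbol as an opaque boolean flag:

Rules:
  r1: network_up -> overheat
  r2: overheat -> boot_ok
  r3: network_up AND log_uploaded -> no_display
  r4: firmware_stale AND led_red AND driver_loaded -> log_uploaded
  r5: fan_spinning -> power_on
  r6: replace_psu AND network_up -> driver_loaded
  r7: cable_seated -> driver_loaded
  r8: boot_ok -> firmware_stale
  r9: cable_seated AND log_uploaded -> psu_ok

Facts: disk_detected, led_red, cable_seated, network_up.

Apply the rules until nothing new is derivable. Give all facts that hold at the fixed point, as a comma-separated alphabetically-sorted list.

Round 1 — r1, r7, derive overheat, driver_loaded.
Round 2 — r2, derive boot_ok.
Round 3 — r8, derive firmware_stale.
Round 4 — r4, derive log_uploaded.
Round 5 — r3, r9, derive no_display, psu_ok.

boot_ok, cable_seated, disk_detected, driver_loaded, firmware_stale, led_red, log_uploaded, network_up, no_display, overheat, psu_ok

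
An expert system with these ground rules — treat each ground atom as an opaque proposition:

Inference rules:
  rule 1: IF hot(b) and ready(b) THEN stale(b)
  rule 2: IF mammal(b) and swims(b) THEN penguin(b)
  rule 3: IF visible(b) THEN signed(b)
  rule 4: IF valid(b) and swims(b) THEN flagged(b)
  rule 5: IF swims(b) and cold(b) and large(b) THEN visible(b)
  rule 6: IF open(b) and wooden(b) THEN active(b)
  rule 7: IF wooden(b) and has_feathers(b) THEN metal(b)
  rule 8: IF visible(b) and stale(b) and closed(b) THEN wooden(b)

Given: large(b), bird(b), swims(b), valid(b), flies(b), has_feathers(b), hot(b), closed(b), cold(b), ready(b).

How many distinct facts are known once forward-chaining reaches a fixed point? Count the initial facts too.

16

[1] rule 1 [IF hot(b) and ready(b) THEN stale(b)]; rule 4 [IF valid(b) and swims(b) THEN flagged(b)]; rule 5 [IF swims(b) and cold(b) and large(b) THEN visible(b)]. ⇒ new: stale(b), flagged(b), visible(b).
[2] rule 3 [IF visible(b) THEN signed(b)]; rule 8 [IF visible(b) and stale(b) and closed(b) THEN wooden(b)]. ⇒ new: signed(b), wooden(b).
[3] rule 7 [IF wooden(b) and has_feathers(b) THEN metal(b)]. ⇒ new: metal(b).
Closure: {bird(b), closed(b), cold(b), flagged(b), flies(b), has_feathers(b), hot(b), large(b), metal(b), ready(b), signed(b), stale(b), swims(b), valid(b), visible(b), wooden(b)} — 16 facts.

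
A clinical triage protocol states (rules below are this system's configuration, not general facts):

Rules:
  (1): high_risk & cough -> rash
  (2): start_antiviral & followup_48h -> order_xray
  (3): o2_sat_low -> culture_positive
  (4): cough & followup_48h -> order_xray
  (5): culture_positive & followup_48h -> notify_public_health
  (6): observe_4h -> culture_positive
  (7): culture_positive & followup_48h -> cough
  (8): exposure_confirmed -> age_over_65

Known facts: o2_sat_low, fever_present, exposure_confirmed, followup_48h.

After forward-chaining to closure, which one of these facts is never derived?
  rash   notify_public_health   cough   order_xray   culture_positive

Round 1: (3) [o2_sat_low -> culture_positive]; (8) [exposure_confirmed -> age_over_65]. New: culture_positive, age_over_65.
Round 2: (5) [culture_positive & followup_48h -> notify_public_health]; (7) [culture_positive & followup_48h -> cough]. New: notify_public_health, cough.
Round 3: (4) [cough & followup_48h -> order_xray]. New: order_xray.
Derived: cough (round 2), notify_public_health (round 2), order_xray (round 3), culture_positive (round 1). rash never appears in any round.

rash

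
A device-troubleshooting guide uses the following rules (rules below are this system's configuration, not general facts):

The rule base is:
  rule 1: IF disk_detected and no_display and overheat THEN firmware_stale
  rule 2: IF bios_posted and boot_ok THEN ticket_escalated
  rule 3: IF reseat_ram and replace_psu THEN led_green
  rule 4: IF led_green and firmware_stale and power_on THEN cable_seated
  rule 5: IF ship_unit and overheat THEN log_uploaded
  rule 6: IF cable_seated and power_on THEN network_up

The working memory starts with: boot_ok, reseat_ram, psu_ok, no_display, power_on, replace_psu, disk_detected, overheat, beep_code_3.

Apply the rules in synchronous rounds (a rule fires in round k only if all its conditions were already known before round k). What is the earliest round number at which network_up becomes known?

[1] rule 1 [IF disk_detected and no_display and overheat THEN firmware_stale]; rule 3 [IF reseat_ram and replace_psu THEN led_green]. ⇒ new: firmware_stale, led_green.
[2] rule 4 [IF led_green and firmware_stale and power_on THEN cable_seated]. ⇒ new: cable_seated.
[3] rule 6 [IF cable_seated and power_on THEN network_up]. ⇒ new: network_up.
network_up first appears in round 3.

3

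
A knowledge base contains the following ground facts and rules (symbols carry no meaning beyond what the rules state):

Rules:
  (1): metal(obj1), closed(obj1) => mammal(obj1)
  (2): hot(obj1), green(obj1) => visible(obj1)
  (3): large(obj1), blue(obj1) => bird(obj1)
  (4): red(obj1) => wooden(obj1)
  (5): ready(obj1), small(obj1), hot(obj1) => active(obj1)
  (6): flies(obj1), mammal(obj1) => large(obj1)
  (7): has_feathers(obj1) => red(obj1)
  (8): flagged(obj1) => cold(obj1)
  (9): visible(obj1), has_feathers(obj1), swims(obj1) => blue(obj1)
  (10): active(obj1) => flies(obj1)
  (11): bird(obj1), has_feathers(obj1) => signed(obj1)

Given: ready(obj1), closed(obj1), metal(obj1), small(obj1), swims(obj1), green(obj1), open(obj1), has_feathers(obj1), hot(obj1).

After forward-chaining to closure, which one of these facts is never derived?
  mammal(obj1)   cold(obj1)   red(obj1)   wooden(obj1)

cold(obj1)

[1] (1) [metal(obj1), closed(obj1) => mammal(obj1)]; (2) [hot(obj1), green(obj1) => visible(obj1)]; (5) [ready(obj1), small(obj1), hot(obj1) => active(obj1)]; (7) [has_feathers(obj1) => red(obj1)]. ⇒ new: mammal(obj1), visible(obj1), active(obj1), red(obj1).
[2] (4) [red(obj1) => wooden(obj1)]; (9) [visible(obj1), has_feathers(obj1), swims(obj1) => blue(obj1)]; (10) [active(obj1) => flies(obj1)]. ⇒ new: wooden(obj1), blue(obj1), flies(obj1).
[3] (6) [flies(obj1), mammal(obj1) => large(obj1)]. ⇒ new: large(obj1).
[4] (3) [large(obj1), blue(obj1) => bird(obj1)]. ⇒ new: bird(obj1).
[5] (11) [bird(obj1), has_feathers(obj1) => signed(obj1)]. ⇒ new: signed(obj1).
Derived: mammal(obj1) (round 1), red(obj1) (round 1), wooden(obj1) (round 2). cold(obj1) never appears in any round.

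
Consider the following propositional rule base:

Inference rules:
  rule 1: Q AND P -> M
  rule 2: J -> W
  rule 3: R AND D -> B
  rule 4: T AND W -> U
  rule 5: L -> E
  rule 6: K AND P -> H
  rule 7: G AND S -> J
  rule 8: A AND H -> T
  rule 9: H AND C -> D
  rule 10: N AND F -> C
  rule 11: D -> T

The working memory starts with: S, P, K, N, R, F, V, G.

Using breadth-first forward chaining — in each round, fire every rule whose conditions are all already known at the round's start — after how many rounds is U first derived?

Round 1 fires rule 6, rule 7, rule 10, giving H, J, C.
Round 2 fires rule 2, rule 9, giving W, D.
Round 3 fires rule 3, rule 11, giving B, T.
Round 4 fires rule 4, giving U.
U first appears in round 4.

4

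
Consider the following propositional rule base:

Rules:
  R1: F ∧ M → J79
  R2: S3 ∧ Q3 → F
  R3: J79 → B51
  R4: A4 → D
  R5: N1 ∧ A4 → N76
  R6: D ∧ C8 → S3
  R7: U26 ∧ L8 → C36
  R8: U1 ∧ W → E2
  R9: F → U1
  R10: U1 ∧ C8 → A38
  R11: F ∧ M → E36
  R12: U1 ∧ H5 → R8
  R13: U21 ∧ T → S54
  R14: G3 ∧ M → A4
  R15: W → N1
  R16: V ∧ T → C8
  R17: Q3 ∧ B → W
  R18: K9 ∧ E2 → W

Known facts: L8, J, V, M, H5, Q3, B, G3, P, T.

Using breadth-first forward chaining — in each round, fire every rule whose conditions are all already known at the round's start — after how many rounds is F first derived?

Round 1: R14 [G3 ∧ M → A4]; R16 [V ∧ T → C8]; R17 [Q3 ∧ B → W]. Adds A4, C8, W.
Round 2: R4 [A4 → D]; R15 [W → N1]. Adds D, N1.
Round 3: R5 [N1 ∧ A4 → N76]; R6 [D ∧ C8 → S3]. Adds N76, S3.
Round 4: R2 [S3 ∧ Q3 → F]. Adds F.
F first appears in round 4.

4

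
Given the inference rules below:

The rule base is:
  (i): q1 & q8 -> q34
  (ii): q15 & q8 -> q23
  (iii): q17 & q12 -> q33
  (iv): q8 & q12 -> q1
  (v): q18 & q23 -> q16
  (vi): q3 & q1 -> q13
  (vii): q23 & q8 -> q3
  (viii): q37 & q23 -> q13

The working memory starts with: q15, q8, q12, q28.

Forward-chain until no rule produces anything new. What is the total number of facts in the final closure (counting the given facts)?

9

[1] (ii) [q15 & q8 -> q23]; (iv) [q8 & q12 -> q1]. ⇒ new: q23, q1.
[2] (i) [q1 & q8 -> q34]; (vii) [q23 & q8 -> q3]. ⇒ new: q34, q3.
[3] (vi) [q3 & q1 -> q13]. ⇒ new: q13.
Closure: {q1, q12, q13, q15, q23, q28, q3, q34, q8} — 9 facts.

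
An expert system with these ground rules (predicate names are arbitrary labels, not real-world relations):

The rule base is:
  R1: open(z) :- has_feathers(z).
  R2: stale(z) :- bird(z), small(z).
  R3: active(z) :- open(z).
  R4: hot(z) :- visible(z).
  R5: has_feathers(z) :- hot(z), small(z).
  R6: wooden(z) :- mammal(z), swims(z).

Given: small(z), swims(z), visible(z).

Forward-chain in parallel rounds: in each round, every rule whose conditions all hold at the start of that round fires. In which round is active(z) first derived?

Round 1 fires R4, giving hot(z).
Round 2 fires R5, giving has_feathers(z).
Round 3 fires R1, giving open(z).
Round 4 fires R3, giving active(z).
active(z) first appears in round 4.

4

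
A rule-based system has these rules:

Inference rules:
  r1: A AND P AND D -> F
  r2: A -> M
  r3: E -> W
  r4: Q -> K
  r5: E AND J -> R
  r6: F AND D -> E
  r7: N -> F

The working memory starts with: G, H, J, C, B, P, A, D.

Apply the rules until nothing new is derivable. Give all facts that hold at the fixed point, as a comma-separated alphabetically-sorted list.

Round 1: r1 [A AND P AND D -> F]; r2 [A -> M]. Adds F, M.
Round 2: r6 [F AND D -> E]. Adds E.
Round 3: r3 [E -> W]; r5 [E AND J -> R]. Adds W, R.

A, B, C, D, E, F, G, H, J, M, P, R, W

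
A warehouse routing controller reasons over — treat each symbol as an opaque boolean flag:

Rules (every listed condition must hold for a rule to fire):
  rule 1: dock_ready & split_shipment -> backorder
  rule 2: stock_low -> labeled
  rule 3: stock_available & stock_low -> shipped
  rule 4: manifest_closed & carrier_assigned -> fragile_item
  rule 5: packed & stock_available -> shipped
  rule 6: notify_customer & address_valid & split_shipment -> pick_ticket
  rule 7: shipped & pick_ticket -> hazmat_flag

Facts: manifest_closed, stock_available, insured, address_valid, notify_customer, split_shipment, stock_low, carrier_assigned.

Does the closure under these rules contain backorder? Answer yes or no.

Round 1: rule 2 [stock_low -> labeled]; rule 3 [stock_available & stock_low -> shipped]; rule 4 [manifest_closed & carrier_assigned -> fragile_item]; rule 6 [notify_customer & address_valid & split_shipment -> pick_ticket]. New: labeled, shipped, fragile_item, pick_ticket.
Round 2: rule 7 [shipped & pick_ticket -> hazmat_flag]. New: hazmat_flag.
Fixed point reached. backorder is concluded only by rule 1; rule 1 needs dock_ready (never derived).

no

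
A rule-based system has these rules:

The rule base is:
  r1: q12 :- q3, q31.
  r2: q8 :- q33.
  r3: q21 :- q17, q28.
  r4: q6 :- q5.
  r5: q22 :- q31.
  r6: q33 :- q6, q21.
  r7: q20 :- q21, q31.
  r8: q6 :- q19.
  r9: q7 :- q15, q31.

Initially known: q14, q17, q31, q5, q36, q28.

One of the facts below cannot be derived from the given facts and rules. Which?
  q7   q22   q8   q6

q7

[1] r3 [q21 :- q17, q28.]; r4 [q6 :- q5.]; r5 [q22 :- q31.]. ⇒ new: q21, q6, q22.
[2] r6 [q33 :- q6, q21.]; r7 [q20 :- q21, q31.]. ⇒ new: q33, q20.
[3] r2 [q8 :- q33.]. ⇒ new: q8.
Derived: q22 (round 1), q8 (round 3), q6 (round 1). q7 never appears in any round.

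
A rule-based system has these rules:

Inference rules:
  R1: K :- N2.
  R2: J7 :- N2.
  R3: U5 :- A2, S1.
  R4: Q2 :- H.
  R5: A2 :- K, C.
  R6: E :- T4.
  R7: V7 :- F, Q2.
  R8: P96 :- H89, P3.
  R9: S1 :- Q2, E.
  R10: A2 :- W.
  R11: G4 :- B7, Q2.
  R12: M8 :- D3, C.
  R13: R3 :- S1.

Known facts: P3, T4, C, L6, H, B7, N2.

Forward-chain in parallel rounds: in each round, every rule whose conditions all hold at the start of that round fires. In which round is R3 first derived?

[1] R1 [K :- N2.]; R2 [J7 :- N2.]; R4 [Q2 :- H.]; R6 [E :- T4.]. ⇒ new: K, J7, Q2, E.
[2] R5 [A2 :- K, C.]; R9 [S1 :- Q2, E.]; R11 [G4 :- B7, Q2.]. ⇒ new: A2, S1, G4.
[3] R3 [U5 :- A2, S1.]; R13 [R3 :- S1.]. ⇒ new: U5, R3.
R3 first appears in round 3.

3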